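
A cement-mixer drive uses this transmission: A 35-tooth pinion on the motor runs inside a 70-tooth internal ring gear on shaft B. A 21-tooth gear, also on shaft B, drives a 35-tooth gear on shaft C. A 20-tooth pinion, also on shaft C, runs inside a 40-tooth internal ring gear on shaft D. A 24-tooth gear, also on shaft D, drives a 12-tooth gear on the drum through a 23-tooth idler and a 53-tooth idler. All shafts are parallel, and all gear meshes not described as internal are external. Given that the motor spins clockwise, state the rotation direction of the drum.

clockwise

the motor → shaft B: internal mesh, same direction → CW.
shaft B → shaft C: external mesh, 1 reversal → CCW.
shaft C → shaft D: internal mesh, same direction → CCW.
shaft D → the drum: driver → idler → idler → driven is 3 external meshes, 3 reversals → CW.
4 reversals in total — an even number — so the drum turns the same way as the motor.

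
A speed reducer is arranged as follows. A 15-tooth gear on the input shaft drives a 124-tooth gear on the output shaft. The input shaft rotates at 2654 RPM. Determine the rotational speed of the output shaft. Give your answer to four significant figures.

321.0 RPM

the input shaft → the output shaft (gear mesh, 124/15): 2654 ÷ 8.2667 = 321.05 RPM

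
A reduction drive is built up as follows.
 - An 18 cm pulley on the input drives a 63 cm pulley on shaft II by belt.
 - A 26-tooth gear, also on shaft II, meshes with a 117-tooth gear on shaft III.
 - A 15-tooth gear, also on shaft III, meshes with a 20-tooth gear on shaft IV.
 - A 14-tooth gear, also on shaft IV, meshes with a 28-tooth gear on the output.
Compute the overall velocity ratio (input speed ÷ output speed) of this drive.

Each stage contributes driven/driver: belt 63/18 = 3.5, gear mesh 117/26 = 4.5, gear mesh 20/15 = 1.3333, gear mesh 28/14 = 2.
Overall: 3.5 × 4.5 × 1.3333 × 2 = 42.

42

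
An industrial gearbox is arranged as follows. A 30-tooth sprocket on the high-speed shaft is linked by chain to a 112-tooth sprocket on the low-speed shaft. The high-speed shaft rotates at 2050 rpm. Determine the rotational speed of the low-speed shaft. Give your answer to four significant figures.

549.1 rpm

Chain: ratio = 112/30 = 3.7333, so the low-speed shaft turns at 2050 / 3.7333 = 549.11 rpm.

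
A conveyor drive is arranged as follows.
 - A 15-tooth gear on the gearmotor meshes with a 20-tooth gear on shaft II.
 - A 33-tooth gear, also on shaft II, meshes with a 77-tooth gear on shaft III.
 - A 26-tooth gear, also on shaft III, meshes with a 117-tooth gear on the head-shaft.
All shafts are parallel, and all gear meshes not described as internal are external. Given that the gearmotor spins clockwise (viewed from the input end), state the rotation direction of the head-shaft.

the gearmotor → shaft II: external mesh, 1 reversal → CCW.
shaft II → shaft III: external mesh, 1 reversal → CW.
shaft III → the head-shaft: external mesh, 1 reversal → CCW.
3 reversals in total — an odd number — so the head-shaft turns opposite to the gearmotor.

counterclockwise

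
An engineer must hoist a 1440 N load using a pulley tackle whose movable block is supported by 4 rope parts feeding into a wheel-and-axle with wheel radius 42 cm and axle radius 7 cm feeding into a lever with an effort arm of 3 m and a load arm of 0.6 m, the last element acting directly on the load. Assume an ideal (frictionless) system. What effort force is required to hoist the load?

Block-and-tackle MA = number of supporting rope parts = 4.
Wheel-and-axle MA = R/r = 42/7 = 6.
Lever MA = effort arm / load arm = 3/0.6 = 5.
Combined ideal MA = 4 × 6 × 5 = 120.
Effort = load / MA = 1440 / 120 = 12 N.

12 N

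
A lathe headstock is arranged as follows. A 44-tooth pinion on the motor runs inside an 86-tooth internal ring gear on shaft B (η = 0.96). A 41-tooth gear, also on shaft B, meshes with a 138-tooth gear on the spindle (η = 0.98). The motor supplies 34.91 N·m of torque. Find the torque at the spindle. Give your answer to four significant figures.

Internal gear: ratio = 86/44 = 1.9545; torque at shaft B = 34.91 × 1.9545 × 0.96 = 65.504 N·m.
Gear mesh: ratio = 138/41 = 3.3659; torque at the spindle = 65.504 × 3.3659 × 0.98 = 216.07 N·m.

216.1 N·m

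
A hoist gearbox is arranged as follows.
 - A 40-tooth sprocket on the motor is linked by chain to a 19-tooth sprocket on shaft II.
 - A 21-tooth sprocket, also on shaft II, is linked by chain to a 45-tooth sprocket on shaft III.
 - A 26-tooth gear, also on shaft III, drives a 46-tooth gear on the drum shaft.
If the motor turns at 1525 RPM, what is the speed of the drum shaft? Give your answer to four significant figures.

846.8 RPM

the motor → shaft II (chain, 19/40): 1525 ÷ 0.475 = 3210.5 RPM
shaft II → shaft III (chain, 45/21): 3210.5 ÷ 2.1429 = 1498.2 RPM
shaft III → the drum shaft (gear mesh, 46/26): 1498.2 ÷ 1.7692 = 846.83 RPM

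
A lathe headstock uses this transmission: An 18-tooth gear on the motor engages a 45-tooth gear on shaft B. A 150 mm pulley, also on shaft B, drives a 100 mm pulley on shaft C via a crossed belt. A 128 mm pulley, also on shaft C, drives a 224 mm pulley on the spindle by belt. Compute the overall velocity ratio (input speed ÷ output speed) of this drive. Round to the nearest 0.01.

Each stage contributes driven/driver: gear mesh 45/18 = 2.5, belt 100/150 = 0.66667, belt 224/128 = 1.75.
Overall: 2.5 × 0.66667 × 1.75 = 2.9167.

2.92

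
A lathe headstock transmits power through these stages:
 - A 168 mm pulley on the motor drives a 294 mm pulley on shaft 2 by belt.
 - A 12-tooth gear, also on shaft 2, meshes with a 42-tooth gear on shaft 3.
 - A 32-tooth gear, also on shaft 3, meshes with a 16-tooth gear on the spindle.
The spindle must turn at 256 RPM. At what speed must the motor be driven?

Overall ratio R = 1.75 × 3.5 × 0.5 = 3.0625.
Required input speed = output speed × R = 256 × 3.0625 = 784 RPM.

784 RPM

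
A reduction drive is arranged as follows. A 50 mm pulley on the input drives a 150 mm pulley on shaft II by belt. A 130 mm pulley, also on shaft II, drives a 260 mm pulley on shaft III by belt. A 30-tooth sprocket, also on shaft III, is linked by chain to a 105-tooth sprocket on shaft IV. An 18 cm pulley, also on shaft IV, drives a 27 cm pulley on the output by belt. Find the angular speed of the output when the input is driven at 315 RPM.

belt 150/50 = 3 → 315/3 = 105 RPM
belt 260/130 = 2 → 105/2 = 52.5 RPM
chain 105/30 = 3.5 → 52.5/3.5 = 15 RPM
belt 27/18 = 1.5 → 15/1.5 = 10 RPM

10 RPM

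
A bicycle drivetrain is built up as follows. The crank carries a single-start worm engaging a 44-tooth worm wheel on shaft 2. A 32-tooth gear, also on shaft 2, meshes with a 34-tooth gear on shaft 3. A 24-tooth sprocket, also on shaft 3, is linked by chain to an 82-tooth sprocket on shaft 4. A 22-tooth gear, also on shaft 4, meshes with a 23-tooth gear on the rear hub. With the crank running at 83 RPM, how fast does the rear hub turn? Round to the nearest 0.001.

worm 44/1 = 44 → 83/44 = 1.8864 RPM
gear mesh 34/32 = 1.0625 → 1.8864/1.0625 = 1.7754 RPM
chain 82/24 = 3.4167 → 1.7754/3.4167 = 0.51963 RPM
gear mesh 23/22 = 1.0455 → 0.51963/1.0455 = 0.49704 RPM

0.497 RPM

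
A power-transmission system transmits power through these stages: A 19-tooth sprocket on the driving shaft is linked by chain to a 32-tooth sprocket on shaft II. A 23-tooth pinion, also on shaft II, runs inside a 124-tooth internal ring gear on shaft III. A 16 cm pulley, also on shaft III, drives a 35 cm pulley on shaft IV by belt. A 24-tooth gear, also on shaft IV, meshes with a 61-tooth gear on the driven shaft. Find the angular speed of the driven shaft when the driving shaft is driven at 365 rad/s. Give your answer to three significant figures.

chain 32/19 = 1.6842 → 365/1.6842 = 216.72 rad/s
internal gear 124/23 = 5.3913 → 216.72/5.3913 = 40.198 rad/s
belt 35/16 = 2.1875 → 40.198/2.1875 = 18.376 rad/s
gear mesh 61/24 = 2.5417 → 18.376/2.5417 = 7.23 rad/s

7.23 rad/s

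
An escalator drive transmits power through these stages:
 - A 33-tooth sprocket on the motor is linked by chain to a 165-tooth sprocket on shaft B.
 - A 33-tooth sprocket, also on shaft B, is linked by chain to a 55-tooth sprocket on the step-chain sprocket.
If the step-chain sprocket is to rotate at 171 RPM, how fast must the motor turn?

Overall ratio R = 5 × 1.6667 = 8.3333.
Required input speed = output speed × R = 171 × 8.3333 = 1425 RPM.

1425 RPM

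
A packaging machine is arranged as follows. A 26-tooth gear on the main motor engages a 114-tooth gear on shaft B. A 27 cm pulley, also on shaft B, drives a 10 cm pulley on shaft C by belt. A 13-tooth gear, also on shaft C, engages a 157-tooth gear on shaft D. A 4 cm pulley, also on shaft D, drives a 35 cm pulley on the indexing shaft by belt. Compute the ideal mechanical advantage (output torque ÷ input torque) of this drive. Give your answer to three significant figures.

Each stage contributes driven/driver: gear mesh 114/26 = 4.3846, belt 10/27 = 0.37037, gear mesh 157/13 = 12.077, belt 35/4 = 8.75.
Overall: 4.3846 × 0.37037 × 12.077 × 8.75 = 171.61.

172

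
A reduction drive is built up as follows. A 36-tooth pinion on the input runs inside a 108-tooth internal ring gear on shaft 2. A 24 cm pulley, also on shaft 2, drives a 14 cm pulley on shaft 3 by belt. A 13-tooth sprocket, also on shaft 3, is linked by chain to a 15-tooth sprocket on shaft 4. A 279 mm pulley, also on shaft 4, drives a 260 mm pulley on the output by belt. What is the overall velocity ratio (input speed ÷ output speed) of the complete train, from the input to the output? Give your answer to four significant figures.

1.882

Each stage contributes driven/driver: internal gear 108/36 = 3, belt 14/24 = 0.58333, chain 15/13 = 1.1538, belt 260/279 = 0.9319.
Overall: 3 × 0.58333 × 1.1538 × 0.9319 = 1.8817.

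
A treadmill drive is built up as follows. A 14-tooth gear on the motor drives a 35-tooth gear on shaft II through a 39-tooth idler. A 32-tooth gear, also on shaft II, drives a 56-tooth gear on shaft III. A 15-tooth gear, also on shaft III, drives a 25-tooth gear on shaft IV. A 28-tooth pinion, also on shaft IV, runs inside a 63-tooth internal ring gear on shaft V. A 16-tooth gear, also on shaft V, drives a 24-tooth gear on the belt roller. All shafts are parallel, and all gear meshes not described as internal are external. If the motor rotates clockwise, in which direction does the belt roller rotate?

the motor → shaft II: driver → idler → driven is 2 external meshes, 2 reversals → CW.
shaft II → shaft III: external mesh, 1 reversal → CCW.
shaft III → shaft IV: external mesh, 1 reversal → CW.
shaft IV → shaft V: internal mesh, same direction → CW.
shaft V → the belt roller: external mesh, 1 reversal → CCW.
5 reversals in total — an odd number — so the belt roller turns opposite to the motor.

counterclockwise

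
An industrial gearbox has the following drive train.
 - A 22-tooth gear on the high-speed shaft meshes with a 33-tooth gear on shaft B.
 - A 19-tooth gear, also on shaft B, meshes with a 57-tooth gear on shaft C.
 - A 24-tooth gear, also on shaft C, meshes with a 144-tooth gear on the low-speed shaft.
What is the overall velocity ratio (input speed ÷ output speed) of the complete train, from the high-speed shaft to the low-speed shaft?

Each stage contributes driven/driver: gear mesh 33/22 = 1.5, gear mesh 57/19 = 3, gear mesh 144/24 = 6.
Overall: 1.5 × 3 × 6 = 27.

27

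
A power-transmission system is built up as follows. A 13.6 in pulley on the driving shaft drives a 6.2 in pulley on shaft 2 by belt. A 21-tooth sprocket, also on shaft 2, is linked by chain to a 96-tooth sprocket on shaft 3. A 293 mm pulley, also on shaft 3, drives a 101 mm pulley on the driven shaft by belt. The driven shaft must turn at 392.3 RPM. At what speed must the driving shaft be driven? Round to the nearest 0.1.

Overall ratio R = 0.45588 × 4.5714 × 0.34471 = 0.71839.
Required input speed = output speed × R = 392.3 × 0.71839 = 281.82 RPM.

281.8 RPM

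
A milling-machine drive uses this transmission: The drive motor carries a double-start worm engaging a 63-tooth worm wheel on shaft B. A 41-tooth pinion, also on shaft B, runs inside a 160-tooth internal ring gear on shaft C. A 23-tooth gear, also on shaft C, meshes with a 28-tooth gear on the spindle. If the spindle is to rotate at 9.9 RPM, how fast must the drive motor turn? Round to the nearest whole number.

1482 RPM

Overall ratio R = 31.5 × 3.9024 × 1.2174 = 149.65.
Required input speed = output speed × R = 9.9 × 149.65 = 1481.5 RPM.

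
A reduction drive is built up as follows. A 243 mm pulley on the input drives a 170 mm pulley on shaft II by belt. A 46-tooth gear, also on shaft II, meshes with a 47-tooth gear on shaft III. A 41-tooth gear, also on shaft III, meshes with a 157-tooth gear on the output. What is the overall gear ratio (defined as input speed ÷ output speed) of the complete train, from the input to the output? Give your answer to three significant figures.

Each stage contributes driven/driver: belt 170/243 = 0.69959, gear mesh 47/46 = 1.0217, gear mesh 157/41 = 3.8293.
Overall: 0.69959 × 1.0217 × 3.8293 = 2.7371.

2.74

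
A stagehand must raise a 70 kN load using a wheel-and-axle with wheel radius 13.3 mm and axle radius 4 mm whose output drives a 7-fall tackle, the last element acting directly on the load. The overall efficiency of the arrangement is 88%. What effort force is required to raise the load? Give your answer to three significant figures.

Wheel-and-axle MA = R/r = 13.3/4 = 3.325.
Block-and-tackle MA = number of supporting rope parts = 7.
Combined ideal MA = 3.325 × 7 = 23.275.
Actual MA = 23.275 × 0.88 = 20.482.
Effort = load / actual MA = 70 / 20.482 = 3.4176 kN.

3.42 kN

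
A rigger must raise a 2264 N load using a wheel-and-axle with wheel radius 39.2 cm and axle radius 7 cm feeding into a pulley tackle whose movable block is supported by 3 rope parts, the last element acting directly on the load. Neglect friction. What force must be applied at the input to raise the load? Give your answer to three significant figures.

Wheel-and-axle MA = R/r = 39.2/7 = 5.6.
Block-and-tackle MA = number of supporting rope parts = 3.
Combined ideal MA = 5.6 × 3 = 16.8.
Effort = load / MA = 2264 / 16.8 = 134.76 N.

135 N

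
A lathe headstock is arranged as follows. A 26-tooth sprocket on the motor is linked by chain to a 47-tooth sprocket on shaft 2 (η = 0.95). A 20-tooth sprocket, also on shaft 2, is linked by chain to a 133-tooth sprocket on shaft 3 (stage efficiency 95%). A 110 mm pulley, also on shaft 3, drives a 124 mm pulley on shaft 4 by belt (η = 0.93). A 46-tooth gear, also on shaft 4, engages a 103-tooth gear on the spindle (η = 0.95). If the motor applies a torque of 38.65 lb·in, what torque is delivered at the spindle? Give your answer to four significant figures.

935.1 lb·in

chain 47/26 = 1.8077 → τ = 38.65·1.8077·0.95 = 66.374 lb·in
chain 133/20 = 6.65 → τ = 66.374·6.65·0.95 = 419.32 lb·in
belt 124/110 = 1.1273 → τ = 419.32·1.1273·0.93 = 439.6 lb·in
gear mesh 103/46 = 2.2391 → τ = 439.6·2.2391·0.95 = 935.1 lb·in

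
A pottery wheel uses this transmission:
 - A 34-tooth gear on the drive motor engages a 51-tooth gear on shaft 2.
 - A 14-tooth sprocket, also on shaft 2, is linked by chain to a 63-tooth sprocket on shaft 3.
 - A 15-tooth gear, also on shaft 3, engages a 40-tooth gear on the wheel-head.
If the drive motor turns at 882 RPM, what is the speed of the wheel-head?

49 RPM

the drive motor → shaft 2 (gear mesh, 51/34): 882 ÷ 1.5 = 588 RPM
shaft 2 → shaft 3 (chain, 63/14): 588 ÷ 4.5 = 130.67 RPM
shaft 3 → the wheel-head (gear mesh, 40/15): 130.67 ÷ 2.6667 = 49 RPM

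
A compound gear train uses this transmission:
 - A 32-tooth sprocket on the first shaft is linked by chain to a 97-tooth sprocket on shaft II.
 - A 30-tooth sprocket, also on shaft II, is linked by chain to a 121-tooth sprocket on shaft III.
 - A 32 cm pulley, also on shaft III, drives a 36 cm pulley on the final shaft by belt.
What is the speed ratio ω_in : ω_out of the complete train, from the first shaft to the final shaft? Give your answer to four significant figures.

13.75

Each stage contributes driven/driver: chain 97/32 = 3.0312, chain 121/30 = 4.0333, belt 36/32 = 1.125.
Overall: 3.0312 × 4.0333 × 1.125 = 13.754.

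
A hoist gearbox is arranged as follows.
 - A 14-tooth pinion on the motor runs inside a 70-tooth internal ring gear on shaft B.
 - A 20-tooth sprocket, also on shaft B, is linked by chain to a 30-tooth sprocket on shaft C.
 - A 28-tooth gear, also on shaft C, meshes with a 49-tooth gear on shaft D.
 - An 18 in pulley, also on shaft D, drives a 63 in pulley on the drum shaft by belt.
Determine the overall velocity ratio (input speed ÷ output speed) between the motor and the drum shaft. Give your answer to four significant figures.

45.94

Each stage contributes driven/driver: internal gear 70/14 = 5, chain 30/20 = 1.5, gear mesh 49/28 = 1.75, belt 63/18 = 3.5.
Overall: 5 × 1.5 × 1.75 × 3.5 = 45.938.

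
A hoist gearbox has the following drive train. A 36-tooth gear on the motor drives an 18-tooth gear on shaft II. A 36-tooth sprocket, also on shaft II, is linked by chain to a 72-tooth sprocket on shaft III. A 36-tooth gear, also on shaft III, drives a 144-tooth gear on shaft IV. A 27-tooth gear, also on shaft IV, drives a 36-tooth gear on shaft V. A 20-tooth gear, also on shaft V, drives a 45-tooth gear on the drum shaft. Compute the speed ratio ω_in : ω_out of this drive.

12

Each stage contributes driven/driver: gear mesh 18/36 = 0.5, chain 72/36 = 2, gear mesh 144/36 = 4, gear mesh 36/27 = 1.3333, gear mesh 45/20 = 2.25.
Overall: 0.5 × 2 × 4 × 1.3333 × 2.25 = 12.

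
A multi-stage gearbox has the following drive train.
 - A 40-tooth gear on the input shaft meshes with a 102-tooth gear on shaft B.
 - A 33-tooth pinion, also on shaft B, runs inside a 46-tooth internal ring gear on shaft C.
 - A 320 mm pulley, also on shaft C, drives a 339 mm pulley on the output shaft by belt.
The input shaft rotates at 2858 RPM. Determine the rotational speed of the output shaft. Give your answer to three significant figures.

759 RPM

Gear mesh: ratio = 102/40 = 2.55, so shaft B turns at 2858 / 2.55 = 1120.8 RPM.
Internal gear: ratio = 46/33 = 1.3939, so shaft C turns at 1120.8 / 1.3939 = 804.04 RPM.
Belt: ratio = 339/320 = 1.0594, so the output shaft turns at 804.04 / 1.0594 = 758.98 RPM.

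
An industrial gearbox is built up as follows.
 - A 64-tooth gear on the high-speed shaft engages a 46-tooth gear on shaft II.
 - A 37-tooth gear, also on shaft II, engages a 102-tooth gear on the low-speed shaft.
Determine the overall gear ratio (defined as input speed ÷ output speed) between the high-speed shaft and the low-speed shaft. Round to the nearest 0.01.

Each stage contributes driven/driver: gear mesh 46/64 = 0.71875, gear mesh 102/37 = 2.7568.
Overall: 0.71875 × 2.7568 = 1.9814.

1.98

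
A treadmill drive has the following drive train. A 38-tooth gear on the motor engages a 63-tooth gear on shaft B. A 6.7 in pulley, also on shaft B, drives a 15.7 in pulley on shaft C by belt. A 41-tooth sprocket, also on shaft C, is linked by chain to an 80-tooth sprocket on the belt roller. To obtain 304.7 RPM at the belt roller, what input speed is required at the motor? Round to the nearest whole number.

2310 RPM

Overall ratio R = 1.6579 × 2.3433 × 1.9512 = 7.5803.
Required input speed = output speed × R = 304.7 × 7.5803 = 2309.7 RPM.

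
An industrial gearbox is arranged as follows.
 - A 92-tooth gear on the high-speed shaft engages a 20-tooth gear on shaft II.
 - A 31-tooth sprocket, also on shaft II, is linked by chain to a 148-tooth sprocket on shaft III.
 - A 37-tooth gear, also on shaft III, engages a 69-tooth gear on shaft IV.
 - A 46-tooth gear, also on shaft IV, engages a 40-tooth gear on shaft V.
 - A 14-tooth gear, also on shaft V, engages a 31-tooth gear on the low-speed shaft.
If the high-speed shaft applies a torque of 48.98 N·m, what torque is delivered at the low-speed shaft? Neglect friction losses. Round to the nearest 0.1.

182.5 N·m

After the gear mesh (20/92): 48.98 × 0.21739 = 10.648 N·m
After the chain (148/31): 10.648 × 4.7742 = 50.835 N·m
After the gear mesh (69/37): 50.835 × 1.8649 = 94.8 N·m
After the gear mesh (40/46): 94.8 × 0.86957 = 82.435 N·m
After the gear mesh (31/14): 82.435 × 2.2143 = 182.53 N·m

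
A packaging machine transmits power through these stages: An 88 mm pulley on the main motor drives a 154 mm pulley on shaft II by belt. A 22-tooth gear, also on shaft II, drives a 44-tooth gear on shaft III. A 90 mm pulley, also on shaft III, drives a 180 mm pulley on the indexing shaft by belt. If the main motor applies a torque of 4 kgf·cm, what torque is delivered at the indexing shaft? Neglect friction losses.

28 kgf·cm

Belt: ratio = 154/88 = 1.75; torque at shaft II = 4 × 1.75 = 7 kgf·cm.
Gear mesh: ratio = 44/22 = 2; torque at shaft III = 7 × 2 = 14 kgf·cm.
Belt: ratio = 180/90 = 2; torque at the indexing shaft = 14 × 2 = 28 kgf·cm.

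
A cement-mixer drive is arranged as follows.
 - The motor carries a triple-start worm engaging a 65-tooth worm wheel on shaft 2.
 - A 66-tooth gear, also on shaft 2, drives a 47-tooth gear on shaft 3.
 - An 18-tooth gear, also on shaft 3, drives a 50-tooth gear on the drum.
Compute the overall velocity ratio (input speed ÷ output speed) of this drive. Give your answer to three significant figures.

42.9

Each stage contributes driven/driver: worm 65/3 = 21.667, gear mesh 47/66 = 0.71212, gear mesh 50/18 = 2.7778.
Overall: 21.667 × 0.71212 × 2.7778 = 42.859.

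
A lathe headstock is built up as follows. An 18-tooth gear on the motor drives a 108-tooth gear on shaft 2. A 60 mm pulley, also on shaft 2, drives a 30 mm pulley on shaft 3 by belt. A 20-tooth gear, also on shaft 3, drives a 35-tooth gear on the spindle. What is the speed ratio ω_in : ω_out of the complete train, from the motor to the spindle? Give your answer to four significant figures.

5.250

Each stage contributes driven/driver: gear mesh 108/18 = 6, belt 30/60 = 0.5, gear mesh 35/20 = 1.75.
Overall: 6 × 0.5 × 1.75 = 5.25.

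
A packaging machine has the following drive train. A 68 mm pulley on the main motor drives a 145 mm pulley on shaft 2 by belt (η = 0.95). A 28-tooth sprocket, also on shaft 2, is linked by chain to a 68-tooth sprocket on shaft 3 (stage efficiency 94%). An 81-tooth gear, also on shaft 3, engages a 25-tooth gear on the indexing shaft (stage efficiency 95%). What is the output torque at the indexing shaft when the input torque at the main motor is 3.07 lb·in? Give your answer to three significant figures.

belt 145/68 = 2.1324 → τ = 3.07·2.1324·0.95 = 6.219 lb·in
chain 68/28 = 2.4286 → τ = 6.219·2.4286·0.94 = 14.197 lb·in
gear mesh 25/81 = 0.30864 → τ = 14.197·0.30864·0.95 = 4.1627 lb·in

4.16 lb·in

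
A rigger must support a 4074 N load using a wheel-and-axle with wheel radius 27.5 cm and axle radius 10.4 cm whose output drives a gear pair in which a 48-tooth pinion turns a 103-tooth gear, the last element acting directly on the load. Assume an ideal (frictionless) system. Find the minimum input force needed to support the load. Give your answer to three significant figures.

718 N

Wheel-and-axle MA = R/r = 27.5/10.4 = 2.6442.
Gear pair MA = 103/48 = 2.1458.
Combined ideal MA = 2.6442 × 2.1458 = 5.6741.
Effort = load / MA = 4074 / 5.6741 = 718 N.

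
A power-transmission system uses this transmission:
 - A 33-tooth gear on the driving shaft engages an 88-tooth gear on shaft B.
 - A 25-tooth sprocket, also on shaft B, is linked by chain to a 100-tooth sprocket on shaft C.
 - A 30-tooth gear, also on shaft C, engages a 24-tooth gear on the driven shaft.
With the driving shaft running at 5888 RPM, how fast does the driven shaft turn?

690 RPM

gear mesh 88/33 = 2.6667 → 5888/2.6667 = 2208 RPM
chain 100/25 = 4 → 2208/4 = 552 RPM
gear mesh 24/30 = 0.8 → 552/0.8 = 690 RPM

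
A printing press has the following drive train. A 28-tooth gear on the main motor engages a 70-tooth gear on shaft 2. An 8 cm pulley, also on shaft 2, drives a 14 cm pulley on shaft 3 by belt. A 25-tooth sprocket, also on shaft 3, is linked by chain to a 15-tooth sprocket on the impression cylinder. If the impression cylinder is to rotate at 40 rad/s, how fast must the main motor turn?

Overall ratio R = 2.5 × 1.75 × 0.6 = 2.625.
Required input speed = output speed × R = 40 × 2.625 = 105 rad/s.

105 rad/s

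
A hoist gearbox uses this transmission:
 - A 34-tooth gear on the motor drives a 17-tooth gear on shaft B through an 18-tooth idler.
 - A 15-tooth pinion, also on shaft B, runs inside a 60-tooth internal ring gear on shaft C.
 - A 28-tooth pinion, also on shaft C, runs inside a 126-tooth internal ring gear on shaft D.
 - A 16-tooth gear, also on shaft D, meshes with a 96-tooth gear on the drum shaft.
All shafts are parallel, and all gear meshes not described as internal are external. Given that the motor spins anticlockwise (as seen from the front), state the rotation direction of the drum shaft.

the motor → shaft B: driver → idler → driven is 2 external meshes, 2 reversals → CCW.
shaft B → shaft C: internal mesh, same direction → CCW.
shaft C → shaft D: internal mesh, same direction → CCW.
shaft D → the drum shaft: external mesh, 1 reversal → CW.
3 reversals in total — an odd number — so the drum shaft turns opposite to the motor.

clockwise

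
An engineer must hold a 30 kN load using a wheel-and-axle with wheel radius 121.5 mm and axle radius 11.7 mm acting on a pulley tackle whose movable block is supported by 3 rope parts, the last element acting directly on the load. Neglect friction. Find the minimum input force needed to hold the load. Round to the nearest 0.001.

0.963 kN

Wheel-and-axle MA = R/r = 121.5/11.7 = 10.385.
Block-and-tackle MA = number of supporting rope parts = 3.
Combined ideal MA = 10.385 × 3 = 31.154.
Effort = load / MA = 30 / 31.154 = 0.96296 kN.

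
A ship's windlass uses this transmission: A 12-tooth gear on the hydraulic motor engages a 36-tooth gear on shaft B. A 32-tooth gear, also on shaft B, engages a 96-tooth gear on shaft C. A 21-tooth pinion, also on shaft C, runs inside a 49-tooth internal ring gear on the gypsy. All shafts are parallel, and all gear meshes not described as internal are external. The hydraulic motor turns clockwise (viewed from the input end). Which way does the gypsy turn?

clockwise

the hydraulic motor → shaft B: external mesh, 1 reversal → CCW.
shaft B → shaft C: external mesh, 1 reversal → CW.
shaft C → the gypsy: internal mesh, same direction → CW.
2 reversals in total — an even number — so the gypsy turns the same way as the hydraulic motor.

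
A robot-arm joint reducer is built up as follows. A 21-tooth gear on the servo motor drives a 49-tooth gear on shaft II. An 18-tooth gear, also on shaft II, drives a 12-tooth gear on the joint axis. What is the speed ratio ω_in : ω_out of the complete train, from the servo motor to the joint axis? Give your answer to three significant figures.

1.56

Each stage contributes driven/driver: gear mesh 49/21 = 2.3333, gear mesh 12/18 = 0.66667.
Overall: 2.3333 × 0.66667 = 1.5556.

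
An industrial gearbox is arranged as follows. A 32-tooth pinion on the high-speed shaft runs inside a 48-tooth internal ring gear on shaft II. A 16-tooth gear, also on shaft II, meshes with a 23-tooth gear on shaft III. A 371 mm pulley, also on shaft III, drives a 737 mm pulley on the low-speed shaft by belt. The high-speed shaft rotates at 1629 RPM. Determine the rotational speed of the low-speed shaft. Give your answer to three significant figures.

380 RPM

internal gear 48/32 = 1.5 → 1629/1.5 = 1086 RPM
gear mesh 23/16 = 1.4375 → 1086/1.4375 = 755.48 RPM
belt 737/371 = 1.9865 → 755.48/1.9865 = 380.3 RPM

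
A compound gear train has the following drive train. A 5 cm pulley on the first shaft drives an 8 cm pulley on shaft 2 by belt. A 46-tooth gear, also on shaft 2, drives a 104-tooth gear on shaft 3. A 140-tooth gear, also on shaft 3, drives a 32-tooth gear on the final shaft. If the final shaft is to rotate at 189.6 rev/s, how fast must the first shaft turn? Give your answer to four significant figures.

156.8 rev/s

Overall ratio R = 1.6 × 2.2609 × 0.22857 = 0.82683.
Required input speed = output speed × R = 189.6 × 0.82683 = 156.77 rev/s.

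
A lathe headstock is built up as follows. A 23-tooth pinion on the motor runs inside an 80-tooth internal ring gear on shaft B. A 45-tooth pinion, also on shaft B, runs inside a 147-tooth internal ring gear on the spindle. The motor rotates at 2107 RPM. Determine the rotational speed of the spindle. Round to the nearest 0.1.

the motor → shaft B (internal gear, 80/23): 2107 ÷ 3.4783 = 605.76 RPM
shaft B → the spindle (internal gear, 147/45): 605.76 ÷ 3.2667 = 185.44 RPM

185.4 RPM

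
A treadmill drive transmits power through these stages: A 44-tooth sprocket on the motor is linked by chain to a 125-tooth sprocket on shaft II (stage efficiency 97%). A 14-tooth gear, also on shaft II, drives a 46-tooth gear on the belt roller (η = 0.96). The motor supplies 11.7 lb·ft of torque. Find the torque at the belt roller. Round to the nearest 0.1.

101.7 lb·ft

Chain: ratio = 125/44 = 2.8409; torque at shaft II = 11.7 × 2.8409 × 0.97 = 32.241 lb·ft.
Gear mesh: ratio = 46/14 = 3.2857; torque at the belt roller = 32.241 × 3.2857 × 0.96 = 101.7 lb·ft.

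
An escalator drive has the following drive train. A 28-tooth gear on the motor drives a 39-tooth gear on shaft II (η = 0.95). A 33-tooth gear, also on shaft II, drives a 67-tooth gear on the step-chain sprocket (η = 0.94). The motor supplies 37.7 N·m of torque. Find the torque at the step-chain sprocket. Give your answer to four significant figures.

After the gear mesh (39/28): 37.7 × 1.3929 × 0.95 = 49.885 N·m
After the gear mesh (67/33): 49.885 × 2.0303 × 0.94 = 95.205 N·m

95.21 N·m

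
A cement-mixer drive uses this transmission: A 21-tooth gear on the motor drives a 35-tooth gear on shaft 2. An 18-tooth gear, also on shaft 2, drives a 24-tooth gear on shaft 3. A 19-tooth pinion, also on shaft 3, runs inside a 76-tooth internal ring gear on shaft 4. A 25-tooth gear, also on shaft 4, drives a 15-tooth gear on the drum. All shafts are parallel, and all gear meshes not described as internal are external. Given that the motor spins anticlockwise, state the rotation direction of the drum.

the motor → shaft 2: external mesh, 1 reversal → CW.
shaft 2 → shaft 3: external mesh, 1 reversal → CCW.
shaft 3 → shaft 4: internal mesh, same direction → CCW.
shaft 4 → the drum: external mesh, 1 reversal → CW.
3 reversals in total — an odd number — so the drum turns opposite to the motor.

clockwise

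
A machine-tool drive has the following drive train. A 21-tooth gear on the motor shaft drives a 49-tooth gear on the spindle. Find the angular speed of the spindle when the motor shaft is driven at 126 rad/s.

54 rad/s

the motor shaft → the spindle (gear mesh, 49/21): 126 ÷ 2.3333 = 54 rad/s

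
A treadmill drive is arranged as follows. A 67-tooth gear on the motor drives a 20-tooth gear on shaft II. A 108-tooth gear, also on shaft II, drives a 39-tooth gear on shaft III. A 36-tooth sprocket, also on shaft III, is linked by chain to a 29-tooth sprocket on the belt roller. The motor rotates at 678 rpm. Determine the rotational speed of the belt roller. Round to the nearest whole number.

7808 rpm

Gear mesh: ratio = 20/67 = 0.29851, so shaft II turns at 678 / 0.29851 = 2271.3 rpm.
Gear mesh: ratio = 39/108 = 0.36111, so shaft III turns at 2271.3 / 0.36111 = 6289.8 rpm.
Chain: ratio = 29/36 = 0.80556, so the belt roller turns at 6289.8 / 0.80556 = 7808 rpm.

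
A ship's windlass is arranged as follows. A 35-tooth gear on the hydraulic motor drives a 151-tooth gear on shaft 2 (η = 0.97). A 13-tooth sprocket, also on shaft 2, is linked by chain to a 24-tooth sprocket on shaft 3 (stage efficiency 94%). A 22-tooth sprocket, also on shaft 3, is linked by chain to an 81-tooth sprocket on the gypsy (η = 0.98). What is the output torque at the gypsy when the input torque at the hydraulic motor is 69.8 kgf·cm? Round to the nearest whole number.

1829 kgf·cm

Gear mesh: ratio = 151/35 = 4.3143; torque at shaft 2 = 69.8 × 4.3143 × 0.97 = 292.1 kgf·cm.
Chain: ratio = 24/13 = 1.8462; torque at shaft 3 = 292.1 × 1.8462 × 0.94 = 506.91 kgf·cm.
Chain: ratio = 81/22 = 3.6818; torque at the gypsy = 506.91 × 3.6818 × 0.98 = 1829 kgf·cm.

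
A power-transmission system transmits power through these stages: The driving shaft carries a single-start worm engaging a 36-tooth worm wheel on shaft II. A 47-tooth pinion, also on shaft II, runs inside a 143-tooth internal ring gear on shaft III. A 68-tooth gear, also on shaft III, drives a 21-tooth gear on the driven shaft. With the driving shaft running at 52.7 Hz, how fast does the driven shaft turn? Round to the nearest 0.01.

1.56 Hz

the driving shaft → shaft II (worm, 36/1): 52.7 ÷ 36 = 1.4639 Hz
shaft II → shaft III (internal gear, 143/47): 1.4639 ÷ 3.0426 = 0.48114 Hz
shaft III → the driven shaft (gear mesh, 21/68): 0.48114 ÷ 0.30882 = 1.558 Hz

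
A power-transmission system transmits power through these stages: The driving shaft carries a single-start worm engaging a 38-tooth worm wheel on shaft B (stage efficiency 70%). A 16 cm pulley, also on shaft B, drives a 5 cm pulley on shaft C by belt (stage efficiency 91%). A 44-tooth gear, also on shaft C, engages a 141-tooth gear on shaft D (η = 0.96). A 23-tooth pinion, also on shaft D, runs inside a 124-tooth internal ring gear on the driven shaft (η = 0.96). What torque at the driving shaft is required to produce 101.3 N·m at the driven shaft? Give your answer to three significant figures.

0.841 N·m

Overall ratio R = 38 × 0.3125 × 3.2045 × 5.3913 = 205.16; overall efficiency η = 0.70 × 0.91 × 0.96 × 0.96 = 0.5871.
Input torque = output torque / (R × η) = 101.3 / (205.16 × 0.5871) = 0.84107 N·m.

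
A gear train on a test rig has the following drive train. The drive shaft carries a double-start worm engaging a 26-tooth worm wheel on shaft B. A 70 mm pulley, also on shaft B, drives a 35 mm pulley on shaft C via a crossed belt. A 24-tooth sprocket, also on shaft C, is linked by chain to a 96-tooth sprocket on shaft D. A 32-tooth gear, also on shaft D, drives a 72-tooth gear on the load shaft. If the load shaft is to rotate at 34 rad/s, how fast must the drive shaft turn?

Overall ratio R = 13 × 0.5 × 4 × 2.25 = 58.5.
Required input speed = output speed × R = 34 × 58.5 = 1989 rad/s.

1989 rad/s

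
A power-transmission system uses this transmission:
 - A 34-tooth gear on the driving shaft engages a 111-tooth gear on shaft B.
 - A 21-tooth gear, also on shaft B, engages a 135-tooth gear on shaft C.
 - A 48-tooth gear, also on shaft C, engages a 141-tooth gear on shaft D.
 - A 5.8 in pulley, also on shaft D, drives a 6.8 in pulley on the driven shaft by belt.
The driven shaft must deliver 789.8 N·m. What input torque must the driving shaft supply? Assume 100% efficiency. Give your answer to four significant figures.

Overall ratio R = 3.2647 × 6.4286 × 2.9375 × 1.1724 = 72.28.
Input torque = output torque / R = 789.8 / 72.28 = 10.927 N·m.

10.93 N·m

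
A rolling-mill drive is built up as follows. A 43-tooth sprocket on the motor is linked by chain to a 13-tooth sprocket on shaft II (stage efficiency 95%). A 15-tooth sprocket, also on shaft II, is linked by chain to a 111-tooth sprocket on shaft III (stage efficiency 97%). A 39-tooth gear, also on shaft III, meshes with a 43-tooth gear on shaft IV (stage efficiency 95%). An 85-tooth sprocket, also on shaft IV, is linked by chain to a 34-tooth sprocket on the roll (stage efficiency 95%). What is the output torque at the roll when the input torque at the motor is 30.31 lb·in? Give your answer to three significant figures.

chain 13/43 = 0.30233 → τ = 30.31·0.30233·0.95 = 8.7053 lb·in
chain 111/15 = 7.4 → τ = 8.7053·7.4·0.97 = 62.487 lb·in
gear mesh 43/39 = 1.1026 → τ = 62.487·1.1026·0.95 = 65.451 lb·in
chain 34/85 = 0.4 → τ = 65.451·0.4·0.95 = 24.871 lb·in

24.9 lb·in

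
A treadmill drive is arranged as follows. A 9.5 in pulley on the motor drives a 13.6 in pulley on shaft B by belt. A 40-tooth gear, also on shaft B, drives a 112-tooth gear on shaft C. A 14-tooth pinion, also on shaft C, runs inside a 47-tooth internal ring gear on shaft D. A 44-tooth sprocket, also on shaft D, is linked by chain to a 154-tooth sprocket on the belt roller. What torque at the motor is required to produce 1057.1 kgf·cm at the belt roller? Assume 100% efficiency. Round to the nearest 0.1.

22.4 kgf·cm

Overall ratio R = 1.4316 × 2.8 × 3.3571 × 3.5 = 47.099.
Input torque = output torque / R = 1057.1 / 47.099 = 22.444 kgf·cm.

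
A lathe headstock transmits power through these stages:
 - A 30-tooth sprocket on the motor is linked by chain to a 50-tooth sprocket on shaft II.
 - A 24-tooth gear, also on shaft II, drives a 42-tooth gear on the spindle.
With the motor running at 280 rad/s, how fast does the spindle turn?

96 rad/s

Chain: ratio = 50/30 = 1.6667, so shaft II turns at 280 / 1.6667 = 168 rad/s.
Gear mesh: ratio = 42/24 = 1.75, so the spindle turns at 168 / 1.75 = 96 rad/s.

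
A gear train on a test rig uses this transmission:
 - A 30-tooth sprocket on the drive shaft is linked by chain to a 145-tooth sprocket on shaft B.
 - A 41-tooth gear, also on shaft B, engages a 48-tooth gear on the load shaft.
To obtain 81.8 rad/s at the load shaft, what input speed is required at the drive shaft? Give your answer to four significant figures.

Overall ratio R = 4.8333 × 1.1707 = 5.6585.
Required input speed = output speed × R = 81.8 × 5.6585 = 462.87 rad/s.

462.9 rad/s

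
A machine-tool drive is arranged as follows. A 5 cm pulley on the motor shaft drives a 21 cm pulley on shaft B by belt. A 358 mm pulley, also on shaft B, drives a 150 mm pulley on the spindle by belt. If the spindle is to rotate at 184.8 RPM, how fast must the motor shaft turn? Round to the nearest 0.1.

325.2 RPM

Overall ratio R = 4.2 × 0.41899 = 1.7598.
Required input speed = output speed × R = 184.8 × 1.7598 = 325.21 RPM.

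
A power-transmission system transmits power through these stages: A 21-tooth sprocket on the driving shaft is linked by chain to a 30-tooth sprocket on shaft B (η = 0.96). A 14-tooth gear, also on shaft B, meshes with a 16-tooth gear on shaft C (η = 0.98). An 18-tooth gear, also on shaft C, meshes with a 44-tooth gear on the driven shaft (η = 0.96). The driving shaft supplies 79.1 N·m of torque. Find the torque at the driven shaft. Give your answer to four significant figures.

285.1 N·m

Chain: ratio = 30/21 = 1.4286; torque at shaft B = 79.1 × 1.4286 × 0.96 = 108.48 N·m.
Gear mesh: ratio = 16/14 = 1.1429; torque at shaft C = 108.48 × 1.1429 × 0.98 = 121.5 N·m.
Gear mesh: ratio = 44/18 = 2.4444; torque at the driven shaft = 121.5 × 2.4444 × 0.96 = 285.11 N·m.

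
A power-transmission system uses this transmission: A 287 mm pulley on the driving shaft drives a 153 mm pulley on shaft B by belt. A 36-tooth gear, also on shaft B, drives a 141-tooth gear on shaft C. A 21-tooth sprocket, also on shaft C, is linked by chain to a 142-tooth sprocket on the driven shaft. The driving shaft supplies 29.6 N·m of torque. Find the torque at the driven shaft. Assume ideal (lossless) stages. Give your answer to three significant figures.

418 N·m

belt 153/287 = 0.5331 → τ = 29.6·0.5331 = 15.78 N·m
gear mesh 141/36 = 3.9167 → τ = 15.78·3.9167 = 61.804 N·m
chain 142/21 = 6.7619 → τ = 61.804·6.7619 = 417.91 N·m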